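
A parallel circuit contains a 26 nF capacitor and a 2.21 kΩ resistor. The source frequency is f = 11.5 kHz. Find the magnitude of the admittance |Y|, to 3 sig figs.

1.93 mS

ω = 2πf = 72260 rad/s
X_C = 1/(ωC) = 532 Ω
Parallel: admittances add. Y = 1/R + jωC
Y = (0.000452 + j0.00188) S
|Y| = 0.00193 S → |Z| = 1/|Y| = 517 Ω, ∠Z = −∠Y = -76.5°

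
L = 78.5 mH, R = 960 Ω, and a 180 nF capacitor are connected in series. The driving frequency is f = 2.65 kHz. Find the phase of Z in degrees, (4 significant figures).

ω = 2πf = 16650 rad/s
X_L = ωL = 1307 Ω
X_C = 1/(ωC) = 333.7 Ω
Net reactance X = X_L − X_C = 973.4 Ω
Z = 960.0 + j973.4 Ω
|Z| = √(960.0² + 973.4²) = 1367 Ω
∠Z = arctan(973.4/960.0) = 45.40°

45.40°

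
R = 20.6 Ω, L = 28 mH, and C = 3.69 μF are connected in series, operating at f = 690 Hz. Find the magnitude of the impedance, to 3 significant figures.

ω = 2πf = 4335 rad/s
X_L = ωL = 121 Ω
X_C = 1/(ωC) = 62.5 Ω
Net reactance X = X_L − X_C = 58.9 Ω
Z = 20.6 + j58.9 Ω
|Z| = √(20.6² + 58.9²) = 62.4 Ω

62.4 Ω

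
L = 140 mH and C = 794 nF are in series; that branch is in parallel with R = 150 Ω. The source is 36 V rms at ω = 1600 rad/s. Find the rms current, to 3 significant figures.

X_L = ωL = 224 Ω
X_C = 1/(ωC) = 787 Ω
Branch 1: Z₁ = R = 150 Ω
Branch 2 (series LC): Z₂ = j(X_L − X_C) = −j563 Ω
Parallel: Z = Z₁Z₂/(Z₁+Z₂), |Z| = 145 Ω, ∠Z = -14.9°
I = V/|Z| = 36/145 = 248 mA

248 mA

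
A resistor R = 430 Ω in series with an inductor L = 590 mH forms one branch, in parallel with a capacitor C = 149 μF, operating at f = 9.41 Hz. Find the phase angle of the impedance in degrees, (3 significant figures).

ω = 2πf = 59.12 rad/s
X_L = ωL = 34.9 Ω
X_C = 1/(ωC) = 114 Ω
Branch 1 (R+jX_L): Z₁ = 430 + j34.9 Ω, |Z₁| = 431 Ω
Branch 2 (−jX_C): Z₂ = −j114 Ω
Parallel: Z = Z₁Z₂/(Z₁+Z₂), |Z| = 112 Ω, ∠Z = -75.0°

-75.0°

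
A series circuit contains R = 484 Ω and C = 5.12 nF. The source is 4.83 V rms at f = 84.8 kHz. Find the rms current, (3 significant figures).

ω = 2πf = 532800 rad/s
X_C = 1/(ωC) = 367 Ω
Z = 484 − j367 Ω
|Z| = √(484² + 367²) = 607 Ω
I = V/|Z| = 4.83/607 = 7.96 mA

7.96 mA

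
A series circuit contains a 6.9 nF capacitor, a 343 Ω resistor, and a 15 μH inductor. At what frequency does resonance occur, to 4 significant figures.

ω₀ = 1/√(LC) = 1/√(1.5e-05 × 6.9e-09) = 3.108e+06 rad/s
f₀ = ω₀/(2π) = 494.7 kHz

494.7 kHz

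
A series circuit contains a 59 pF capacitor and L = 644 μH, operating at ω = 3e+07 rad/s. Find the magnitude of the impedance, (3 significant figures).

X_L = ωL = 19300 Ω
X_C = 1/(ωC) = 565 Ω
Net reactance X = X_L − X_C = 18800 Ω
Z = j18800 Ω
|Z| = √(0² + 18800²) = 18800 Ω

18800 Ω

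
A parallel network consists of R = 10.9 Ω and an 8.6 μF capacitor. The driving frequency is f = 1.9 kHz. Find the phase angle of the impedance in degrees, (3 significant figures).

-48.2°

ω = 2πf = 11940 rad/s
X_C = 1/(ωC) = 9.74 Ω
Parallel: admittances add. Y = 1/R + jωC
Y = (0.0917 + j0.103) S
|Y| = 0.138 S → |Z| = 1/|Y| = 7.26 Ω, ∠Z = −∠Y = -48.2°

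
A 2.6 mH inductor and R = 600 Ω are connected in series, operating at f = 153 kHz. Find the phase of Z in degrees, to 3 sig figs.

ω = 2πf = 961300 rad/s
X_L = ωL = 2500 Ω
Z = 600 + j2500 Ω
|Z| = √(600² + 2500²) = 2570 Ω
∠Z = arctan(2500/600) = 76.5°

76.5°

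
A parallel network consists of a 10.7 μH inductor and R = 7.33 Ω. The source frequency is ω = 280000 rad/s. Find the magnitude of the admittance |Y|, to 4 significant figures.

X_L = ωL = 2.996 Ω
Parallel: admittances add. Y = 1/R + 1/(jωL)
Y = (0.1364 − j0.3338) S
|Y| = 0.3606 S → |Z| = 1/|Y| = 2.773 Ω, ∠Z = −∠Y = 67.77°

360.6 mS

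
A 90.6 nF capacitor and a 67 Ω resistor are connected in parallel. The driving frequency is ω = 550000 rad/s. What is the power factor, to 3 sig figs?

0.287

X_C = 1/(ωC) = 20.1 Ω
Parallel: admittances add. Y = 1/R + jωC
Y = (0.0149 + j0.0498) S
|Y| = 0.0520 S → |Z| = 1/|Y| = 19.2 Ω, ∠Z = −∠Y = -73.3°
cos φ = cos(-73.3°) = 0.287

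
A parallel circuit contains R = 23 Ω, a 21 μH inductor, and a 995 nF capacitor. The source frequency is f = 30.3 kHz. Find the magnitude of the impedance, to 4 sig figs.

ω = 2πf = 190400 rad/s
X_L = ωL = 3.998 Ω
X_C = 1/(ωC) = 5.279 Ω
Parallel: admittances add. Y = 1/R + 1/(jωL) + jωC
Y = (0.04348 − j0.06070) S
|Y| = 0.07466 S → |Z| = 1/|Y| = 13.39 Ω, ∠Z = −∠Y = 54.39°

13.39 Ω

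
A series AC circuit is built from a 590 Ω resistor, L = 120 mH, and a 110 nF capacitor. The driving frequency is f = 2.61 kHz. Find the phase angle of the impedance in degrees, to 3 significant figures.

67.3°

ω = 2πf = 16400 rad/s
X_L = ωL = 1970 Ω
X_C = 1/(ωC) = 554 Ω
Net reactance X = X_L − X_C = 1410 Ω
Z = 590 + j1410 Ω
|Z| = √(590² + 1410²) = 1530 Ω
∠Z = arctan(1410/590) = 67.3°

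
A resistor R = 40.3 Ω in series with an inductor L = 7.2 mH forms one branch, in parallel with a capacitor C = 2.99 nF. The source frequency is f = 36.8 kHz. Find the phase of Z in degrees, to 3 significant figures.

ω = 2πf = 231200 rad/s
X_L = ωL = 1660 Ω
X_C = 1/(ωC) = 1450 Ω
Branch 1 (R+jX_L): Z₁ = 40.3 + j1660 Ω, |Z₁| = 1670 Ω
Branch 2 (−jX_C): Z₂ = −j1450 Ω
Parallel: Z = Z₁Z₂/(Z₁+Z₂), |Z| = 10800 Ω, ∠Z = -80.9°

-80.9°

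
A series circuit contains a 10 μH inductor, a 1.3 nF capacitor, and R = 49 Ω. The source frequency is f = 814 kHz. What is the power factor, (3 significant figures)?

0.443

ω = 2πf = 5.115e+06 rad/s
X_L = ωL = 51.1 Ω
X_C = 1/(ωC) = 150 Ω
Net reactance X = X_L − X_C = -99.3 Ω
Z = 49.0 − j99.3 Ω
|Z| = √(49.0² + 99.3²) = 111 Ω
∠Z = arctan(-99.3/49.0) = -63.7°
cos φ = cos(-63.7°) = 0.443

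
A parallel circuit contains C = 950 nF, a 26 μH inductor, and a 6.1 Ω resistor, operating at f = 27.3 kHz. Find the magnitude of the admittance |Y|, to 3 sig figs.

175 mS

ω = 2πf = 171500 rad/s
X_L = ωL = 4.46 Ω
X_C = 1/(ωC) = 6.14 Ω
Parallel: admittances add. Y = 1/R + 1/(jωL) + jωC
Y = (0.164 − j0.0613) S
|Y| = 0.175 S → |Z| = 1/|Y| = 5.71 Ω, ∠Z = −∠Y = 20.5°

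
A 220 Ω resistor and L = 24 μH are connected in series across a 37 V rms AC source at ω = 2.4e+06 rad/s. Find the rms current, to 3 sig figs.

163 mA

X_L = ωL = 57.6 Ω
Z = 220 + j57.6 Ω
|Z| = √(220² + 57.6²) = 227 Ω
I = V/|Z| = 37/227 = 163 mA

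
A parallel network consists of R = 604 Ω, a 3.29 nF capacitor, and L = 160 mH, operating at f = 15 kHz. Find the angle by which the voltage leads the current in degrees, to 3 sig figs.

ω = 2πf = 94250 rad/s
X_L = ωL = 15100 Ω
X_C = 1/(ωC) = 3230 Ω
Parallel: admittances add. Y = 1/R + 1/(jωL) + jωC
Y = (0.00166 + j0.000244) S
|Y| = 0.00167 S → |Z| = 1/|Y| = 598 Ω, ∠Z = −∠Y = -8.38°

-8.38°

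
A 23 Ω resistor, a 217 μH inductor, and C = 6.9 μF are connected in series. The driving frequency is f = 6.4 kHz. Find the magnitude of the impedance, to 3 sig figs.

23.6 Ω

ω = 2πf = 40210 rad/s
X_L = ωL = 8.73 Ω
X_C = 1/(ωC) = 3.60 Ω
Net reactance X = X_L − X_C = 5.12 Ω
Z = 23.0 + j5.12 Ω
|Z| = √(23.0² + 5.12²) = 23.6 Ω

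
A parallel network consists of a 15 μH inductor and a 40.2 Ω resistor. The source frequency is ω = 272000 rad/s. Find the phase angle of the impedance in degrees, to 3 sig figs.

84.2°

X_L = ωL = 4.08 Ω
Parallel: admittances add. Y = 1/R + 1/(jωL)
Y = (0.0249 − j0.245) S
|Y| = 0.246 S → |Z| = 1/|Y| = 4.06 Ω, ∠Z = −∠Y = 84.2°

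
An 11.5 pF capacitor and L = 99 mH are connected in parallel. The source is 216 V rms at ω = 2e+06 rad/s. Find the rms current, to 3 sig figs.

X_L = ωL = 198000 Ω
X_C = 1/(ωC) = 43500 Ω
Parallel: admittances add. Y = 1/(jωL) + jωC
Y = (0 + j1.79e-05) S
|Y| = 1.79e-05 S → |Z| = 1/|Y| = 55700 Ω, ∠Z = −∠Y = -90.0°
I = V/|Z| = 216/55700 = 3.88 mA

3.88 mA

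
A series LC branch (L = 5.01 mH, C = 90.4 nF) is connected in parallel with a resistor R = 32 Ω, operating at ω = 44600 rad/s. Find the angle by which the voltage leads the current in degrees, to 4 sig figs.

-52.47°

X_L = ωL = 223.4 Ω
X_C = 1/(ωC) = 248.0 Ω
Branch 1: Z₁ = R = 32.00 Ω
Branch 2 (series LC): Z₂ = j(X_L − X_C) = −j24.58 Ω
Parallel: Z = Z₁Z₂/(Z₁+Z₂), |Z| = 19.49 Ω, ∠Z = -52.47°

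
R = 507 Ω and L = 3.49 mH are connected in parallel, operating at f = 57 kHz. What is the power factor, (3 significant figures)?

ω = 2πf = 358100 rad/s
X_L = ωL = 1250 Ω
Parallel: admittances add. Y = 1/R + 1/(jωL)
Y = (0.00197 − j0.000800) S
|Y| = 0.00213 S → |Z| = 1/|Y| = 470 Ω, ∠Z = −∠Y = 22.1°
cos φ = cos(22.1°) = 0.927

0.927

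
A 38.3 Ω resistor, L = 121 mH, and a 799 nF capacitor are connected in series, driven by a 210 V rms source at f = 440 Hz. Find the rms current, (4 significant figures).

1.690 A

ω = 2πf = 2765 rad/s
X_L = ωL = 334.5 Ω
X_C = 1/(ωC) = 452.7 Ω
Net reactance X = X_L − X_C = -118.2 Ω
Z = 38.30 − j118.2 Ω
|Z| = √(38.30² + 118.2²) = 124.2 Ω
I = V/|Z| = 210/124.2 = 1.690 A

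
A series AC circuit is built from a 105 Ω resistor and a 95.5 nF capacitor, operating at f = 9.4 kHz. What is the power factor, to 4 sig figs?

ω = 2πf = 59060 rad/s
X_C = 1/(ωC) = 177.3 Ω
Z = 105.0 − j177.3 Ω
|Z| = √(105.0² + 177.3²) = 206.1 Ω
∠Z = arctan(-177.3/105.0) = -59.36°
cos φ = cos(-59.36°) = 0.5096

0.5096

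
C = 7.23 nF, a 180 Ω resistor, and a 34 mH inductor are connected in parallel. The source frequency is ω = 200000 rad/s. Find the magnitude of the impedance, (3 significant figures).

175 Ω

X_L = ωL = 6800 Ω
X_C = 1/(ωC) = 692 Ω
Parallel: admittances add. Y = 1/R + 1/(jωL) + jωC
Y = (0.00556 + j0.00130) S
|Y| = 0.00571 S → |Z| = 1/|Y| = 175 Ω, ∠Z = −∠Y = -13.2°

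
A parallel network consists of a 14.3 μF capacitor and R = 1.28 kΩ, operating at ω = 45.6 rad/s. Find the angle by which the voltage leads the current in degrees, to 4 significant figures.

X_C = 1/(ωC) = 1534 Ω
Parallel: admittances add. Y = 1/R + jωC
Y = (0.0007813 + j0.0006521) S
|Y| = 0.001018 S → |Z| = 1/|Y| = 982.7 Ω, ∠Z = −∠Y = -39.85°

-39.85°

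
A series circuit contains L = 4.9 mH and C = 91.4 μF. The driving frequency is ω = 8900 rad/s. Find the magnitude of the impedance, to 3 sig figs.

42.4 Ω

X_L = ωL = 43.6 Ω
X_C = 1/(ωC) = 1.23 Ω
Net reactance X = X_L − X_C = 42.4 Ω
Z = j42.4 Ω
|Z| = √(0² + 42.4²) = 42.4 Ω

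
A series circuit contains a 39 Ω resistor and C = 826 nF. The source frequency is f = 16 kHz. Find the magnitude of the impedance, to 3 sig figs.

40.8 Ω

ω = 2πf = 100500 rad/s
X_C = 1/(ωC) = 12.0 Ω
Z = 39.0 − j12.0 Ω
|Z| = √(39.0² + 12.0²) = 40.8 Ω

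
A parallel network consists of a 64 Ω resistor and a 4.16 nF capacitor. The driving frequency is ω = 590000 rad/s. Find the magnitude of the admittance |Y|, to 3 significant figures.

X_C = 1/(ωC) = 407 Ω
Parallel: admittances add. Y = 1/R + jωC
Y = (0.0156 + j0.00245) S
|Y| = 0.0158 S → |Z| = 1/|Y| = 63.2 Ω, ∠Z = −∠Y = -8.93°

15.8 mS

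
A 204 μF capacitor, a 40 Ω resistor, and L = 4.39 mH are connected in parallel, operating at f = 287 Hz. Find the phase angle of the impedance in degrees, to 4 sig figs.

ω = 2πf = 1803 rad/s
X_L = ωL = 7.916 Ω
X_C = 1/(ωC) = 2.718 Ω
Parallel: admittances add. Y = 1/R + 1/(jωL) + jωC
Y = (0.02500 + j0.2415) S
|Y| = 0.2428 S → |Z| = 1/|Y| = 4.118 Ω, ∠Z = −∠Y = -84.09°

-84.09°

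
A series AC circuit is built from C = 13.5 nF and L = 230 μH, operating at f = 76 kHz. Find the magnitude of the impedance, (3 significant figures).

45.3 Ω

ω = 2πf = 477500 rad/s
X_L = ωL = 110 Ω
X_C = 1/(ωC) = 155 Ω
Net reactance X = X_L − X_C = -45.3 Ω
Z = − j45.3 Ω
|Z| = √(0² + 45.3²) = 45.3 Ω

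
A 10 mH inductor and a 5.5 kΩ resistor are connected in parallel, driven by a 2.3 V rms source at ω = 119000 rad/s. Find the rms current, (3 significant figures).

1.98 mA

X_L = ωL = 1190 Ω
Parallel: admittances add. Y = 1/R + 1/(jωL)
Y = (0.000182 − j0.000840) S
|Y| = 0.000860 S → |Z| = 1/|Y| = 1160 Ω, ∠Z = −∠Y = 77.8°
I = V/|Z| = 2.3/1160 = 1.98 mA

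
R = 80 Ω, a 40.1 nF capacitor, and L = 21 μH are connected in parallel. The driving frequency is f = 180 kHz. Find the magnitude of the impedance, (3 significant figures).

ω = 2πf = 1.131e+06 rad/s
X_L = ωL = 23.8 Ω
X_C = 1/(ωC) = 22.0 Ω
Parallel: admittances add. Y = 1/R + 1/(jωL) + jωC
Y = (0.0125 + j0.00325) S
|Y| = 0.0129 S → |Z| = 1/|Y| = 77.4 Ω, ∠Z = −∠Y = -14.6°

77.4 Ω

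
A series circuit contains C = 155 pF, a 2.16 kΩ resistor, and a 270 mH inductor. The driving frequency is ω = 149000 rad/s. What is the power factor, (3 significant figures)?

0.576

X_L = ωL = 40200 Ω
X_C = 1/(ωC) = 43300 Ω
Net reactance X = X_L − X_C = -3070 Ω
Z = 2160 − j3070 Ω
|Z| = √(2160² + 3070²) = 3750 Ω
∠Z = arctan(-3070/2160) = -54.9°
cos φ = cos(-54.9°) = 0.576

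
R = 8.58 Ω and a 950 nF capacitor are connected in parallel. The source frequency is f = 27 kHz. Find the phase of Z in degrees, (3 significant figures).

-54.1°

ω = 2πf = 169600 rad/s
X_C = 1/(ωC) = 6.20 Ω
Parallel: admittances add. Y = 1/R + jωC
Y = (0.117 + j0.161) S
|Y| = 0.199 S → |Z| = 1/|Y| = 5.03 Ω, ∠Z = −∠Y = -54.1°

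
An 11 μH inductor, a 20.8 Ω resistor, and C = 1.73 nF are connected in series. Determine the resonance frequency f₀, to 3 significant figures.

ω₀ = 1/√(LC) = 1/√(1.1e-05 × 1.73e-09) = 7.249e+06 rad/s
f₀ = ω₀/(2π) = 1.15 MHz

1.15 MHz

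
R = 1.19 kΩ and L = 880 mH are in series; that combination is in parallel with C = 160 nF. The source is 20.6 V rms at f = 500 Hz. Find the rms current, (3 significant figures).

4.89 mA

ω = 2πf = 3142 rad/s
X_L = ωL = 2760 Ω
X_C = 1/(ωC) = 1990 Ω
Branch 1 (R+jX_L): Z₁ = 1190 + j2760 Ω, |Z₁| = 3010 Ω
Branch 2 (−jX_C): Z₂ = −j1990 Ω
Parallel: Z = Z₁Z₂/(Z₁+Z₂), |Z| = 4220 Ω, ∠Z = -56.4°
I = V/|Z| = 20.6/4220 = 4.89 mA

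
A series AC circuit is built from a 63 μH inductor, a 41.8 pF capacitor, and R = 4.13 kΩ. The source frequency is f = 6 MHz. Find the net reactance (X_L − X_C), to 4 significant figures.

1740 Ω

ω = 2πf = 3.77e+07 rad/s
X_L = ωL = 2375 Ω
X_C = 1/(ωC) = 634.6 Ω
X = 2375 − 634.6 = 1740 Ω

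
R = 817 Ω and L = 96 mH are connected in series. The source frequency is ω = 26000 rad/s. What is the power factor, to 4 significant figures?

X_L = ωL = 2496 Ω
Z = 817.0 + j2496 Ω
|Z| = √(817.0² + 2496²) = 2626 Ω
∠Z = arctan(2496/817.0) = 71.88°
cos φ = cos(71.88°) = 0.3111

0.3111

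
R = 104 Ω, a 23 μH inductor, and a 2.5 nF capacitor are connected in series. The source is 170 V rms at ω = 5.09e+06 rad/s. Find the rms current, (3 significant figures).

X_L = ωL = 117 Ω
X_C = 1/(ωC) = 78.6 Ω
Net reactance X = X_L − X_C = 38.5 Ω
Z = 104 + j38.5 Ω
|Z| = √(104² + 38.5²) = 111 Ω
I = V/|Z| = 170/111 = 1.53 A

1.53 A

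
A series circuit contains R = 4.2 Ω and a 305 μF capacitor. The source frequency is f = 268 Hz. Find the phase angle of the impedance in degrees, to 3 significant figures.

ω = 2πf = 1684 rad/s
X_C = 1/(ωC) = 1.95 Ω
Z = 4.20 − j1.95 Ω
|Z| = √(4.20² + 1.95²) = 4.63 Ω
∠Z = arctan(-1.95/4.20) = -24.9°

-24.9°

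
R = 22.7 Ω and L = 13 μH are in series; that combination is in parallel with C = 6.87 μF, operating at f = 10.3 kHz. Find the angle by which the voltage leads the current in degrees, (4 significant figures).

ω = 2πf = 64720 rad/s
X_L = ωL = 0.8413 Ω
X_C = 1/(ωC) = 2.249 Ω
Branch 1 (R+jX_L): Z₁ = 22.70 + j0.8413 Ω, |Z₁| = 22.72 Ω
Branch 2 (−jX_C): Z₂ = −j2.249 Ω
Parallel: Z = Z₁Z₂/(Z₁+Z₂), |Z| = 2.246 Ω, ∠Z = -84.33°

-84.33°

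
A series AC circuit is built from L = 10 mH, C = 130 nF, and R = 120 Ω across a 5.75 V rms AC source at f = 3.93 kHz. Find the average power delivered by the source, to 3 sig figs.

214 mW

ω = 2πf = 24690 rad/s
X_L = ωL = 247 Ω
X_C = 1/(ωC) = 312 Ω
Net reactance X = X_L − X_C = -64.6 Ω
Z = 120 − j64.6 Ω
|Z| = √(120² + 64.6²) = 136 Ω
∠Z = arctan(-64.6/120) = -28.3°
I = V/|Z| = 42.2 mA
P = VI cos φ = 5.75 × 0.0422 × cos(-28.3°) = 214 mW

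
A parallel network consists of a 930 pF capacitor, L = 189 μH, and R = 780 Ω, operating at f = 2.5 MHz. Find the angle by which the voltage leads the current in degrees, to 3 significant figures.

-84.9°

ω = 2πf = 1.571e+07 rad/s
X_L = ωL = 2970 Ω
X_C = 1/(ωC) = 68.5 Ω
Parallel: admittances add. Y = 1/R + 1/(jωL) + jωC
Y = (0.00128 + j0.0143) S
|Y| = 0.0143 S → |Z| = 1/|Y| = 69.8 Ω, ∠Z = −∠Y = -84.9°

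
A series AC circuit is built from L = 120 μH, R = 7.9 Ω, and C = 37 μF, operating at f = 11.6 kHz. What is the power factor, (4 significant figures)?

ω = 2πf = 72880 rad/s
X_L = ωL = 8.746 Ω
X_C = 1/(ωC) = 0.3708 Ω
Net reactance X = X_L − X_C = 8.375 Ω
Z = 7.900 + j8.375 Ω
|Z| = √(7.900² + 8.375²) = 11.51 Ω
∠Z = arctan(8.375/7.900) = 46.67°
cos φ = cos(46.67°) = 0.6862

0.6862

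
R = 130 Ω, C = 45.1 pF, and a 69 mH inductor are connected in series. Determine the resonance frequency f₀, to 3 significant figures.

90.2 kHz

ω₀ = 1/√(LC) = 1/√(0.069 × 4.51e-11) = 566900 rad/s
f₀ = ω₀/(2π) = 90.2 kHz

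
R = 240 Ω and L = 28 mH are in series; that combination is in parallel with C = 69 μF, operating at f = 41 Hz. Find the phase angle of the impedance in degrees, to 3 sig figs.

-76.7°

ω = 2πf = 257.6 rad/s
X_L = ωL = 7.21 Ω
X_C = 1/(ωC) = 56.3 Ω
Branch 1 (R+jX_L): Z₁ = 240 + j7.21 Ω, |Z₁| = 240 Ω
Branch 2 (−jX_C): Z₂ = −j56.3 Ω
Parallel: Z = Z₁Z₂/(Z₁+Z₂), |Z| = 55.1 Ω, ∠Z = -76.7°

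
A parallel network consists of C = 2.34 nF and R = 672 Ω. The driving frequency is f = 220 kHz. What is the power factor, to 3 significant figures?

0.418

ω = 2πf = 1.382e+06 rad/s
X_C = 1/(ωC) = 309 Ω
Parallel: admittances add. Y = 1/R + jωC
Y = (0.00149 + j0.00323) S
|Y| = 0.00356 S → |Z| = 1/|Y| = 281 Ω, ∠Z = −∠Y = -65.3°
cos φ = cos(-65.3°) = 0.418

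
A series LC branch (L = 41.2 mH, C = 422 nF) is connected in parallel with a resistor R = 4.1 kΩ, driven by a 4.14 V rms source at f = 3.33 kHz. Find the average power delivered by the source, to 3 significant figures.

ω = 2πf = 20920 rad/s
X_L = ωL = 862 Ω
X_C = 1/(ωC) = 113 Ω
Branch 1: Z₁ = R = 4100 Ω
Branch 2 (series LC): Z₂ = j(X_L − X_C) = j749 Ω
Parallel: Z = Z₁Z₂/(Z₁+Z₂), |Z| = 737 Ω, ∠Z = 79.7°
I = V/|Z| = 5.62 mA
P = VI cos φ = 4.14 × 0.00562 × cos(79.7°) = 4.18 mW

4.18 mW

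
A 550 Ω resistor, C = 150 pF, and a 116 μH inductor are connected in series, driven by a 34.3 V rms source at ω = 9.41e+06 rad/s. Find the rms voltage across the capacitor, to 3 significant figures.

X_L = ωL = 1090 Ω
X_C = 1/(ωC) = 708 Ω
Net reactance X = X_L − X_C = 383 Ω
Z = 550 + j383 Ω
|Z| = √(550² + 383²) = 670 Ω
I = V/|Z| = 51.2 mA
V_C = I·|Z_C| = 0.0512 × 708 = 36.3 V

36.3 V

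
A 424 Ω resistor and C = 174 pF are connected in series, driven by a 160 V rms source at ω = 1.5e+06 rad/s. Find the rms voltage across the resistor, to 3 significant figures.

X_C = 1/(ωC) = 3830 Ω
Z = 424 − j3830 Ω
|Z| = √(424² + 3830²) = 3850 Ω
I = V/|Z| = 41.5 mA
V_R = I·|Z_R| = 0.0415 × 424 = 17.6 V

17.6 V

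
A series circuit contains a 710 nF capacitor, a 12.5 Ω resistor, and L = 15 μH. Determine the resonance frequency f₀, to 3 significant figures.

48.8 kHz

ω₀ = 1/√(LC) = 1/√(1.5e-05 × 7.1e-07) = 306400 rad/s
f₀ = ω₀/(2π) = 48.8 kHz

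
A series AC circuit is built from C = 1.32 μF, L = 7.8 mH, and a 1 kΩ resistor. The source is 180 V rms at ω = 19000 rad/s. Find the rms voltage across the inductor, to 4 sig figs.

26.52 V

X_L = ωL = 148.2 Ω
X_C = 1/(ωC) = 39.87 Ω
Net reactance X = X_L − X_C = 108.3 Ω
Z = 1000 + j108.3 Ω
|Z| = √(1000² + 108.3²) = 1006 Ω
I = V/|Z| = 179.0 mA
V_L = I·|Z_L| = 0.1790 × 148.2 = 26.52 V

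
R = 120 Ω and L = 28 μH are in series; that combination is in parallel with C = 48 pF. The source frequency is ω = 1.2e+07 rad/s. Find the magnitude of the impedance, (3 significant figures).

441 Ω

X_L = ωL = 336 Ω
X_C = 1/(ωC) = 1740 Ω
Branch 1 (R+jX_L): Z₁ = 120 + j336 Ω, |Z₁| = 357 Ω
Branch 2 (−jX_C): Z₂ = −j1740 Ω
Parallel: Z = Z₁Z₂/(Z₁+Z₂), |Z| = 441 Ω, ∠Z = 65.4°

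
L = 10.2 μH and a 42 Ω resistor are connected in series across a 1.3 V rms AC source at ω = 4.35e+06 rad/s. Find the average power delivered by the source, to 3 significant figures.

X_L = ωL = 44.4 Ω
Z = 42.0 + j44.4 Ω
|Z| = √(42.0² + 44.4²) = 61.1 Ω
∠Z = arctan(44.4/42.0) = 46.6°
I = V/|Z| = 21.3 mA
P = VI cos φ = 1.3 × 0.0213 × cos(46.6°) = 19.0 mW

19.0 mW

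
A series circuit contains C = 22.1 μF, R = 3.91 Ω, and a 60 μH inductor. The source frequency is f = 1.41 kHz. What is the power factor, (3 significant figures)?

ω = 2πf = 8859 rad/s
X_L = ωL = 0.532 Ω
X_C = 1/(ωC) = 5.11 Ω
Net reactance X = X_L − X_C = -4.58 Ω
Z = 3.91 − j4.58 Ω
|Z| = √(3.91² + 4.58²) = 6.02 Ω
∠Z = arctan(-4.58/3.91) = -49.5°
cos φ = cos(-49.5°) = 0.650

0.650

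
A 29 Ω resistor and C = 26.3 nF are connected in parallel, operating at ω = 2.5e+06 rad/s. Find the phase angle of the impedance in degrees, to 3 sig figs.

X_C = 1/(ωC) = 15.2 Ω
Parallel: admittances add. Y = 1/R + jωC
Y = (0.0345 + j0.0658) S
|Y| = 0.0742 S → |Z| = 1/|Y| = 13.5 Ω, ∠Z = −∠Y = -62.3°

-62.3°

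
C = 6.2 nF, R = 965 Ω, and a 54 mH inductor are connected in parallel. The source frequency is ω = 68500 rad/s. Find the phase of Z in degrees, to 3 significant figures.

-8.47°

X_L = ωL = 3700 Ω
X_C = 1/(ωC) = 2350 Ω
Parallel: admittances add. Y = 1/R + 1/(jωL) + jωC
Y = (0.00104 + j0.000154) S
|Y| = 0.00105 S → |Z| = 1/|Y| = 954 Ω, ∠Z = −∠Y = -8.47°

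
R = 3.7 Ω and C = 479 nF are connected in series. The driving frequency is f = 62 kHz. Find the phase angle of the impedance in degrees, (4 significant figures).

ω = 2πf = 389600 rad/s
X_C = 1/(ωC) = 5.359 Ω
Z = 3.700 − j5.359 Ω
|Z| = √(3.700² + 5.359²) = 6.512 Ω
∠Z = arctan(-5.359/3.700) = -55.38°

-55.38°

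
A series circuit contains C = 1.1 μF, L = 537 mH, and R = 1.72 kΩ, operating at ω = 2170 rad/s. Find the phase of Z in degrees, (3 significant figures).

X_L = ωL = 1170 Ω
X_C = 1/(ωC) = 419 Ω
Net reactance X = X_L − X_C = 746 Ω
Z = 1720 + j746 Ω
|Z| = √(1720² + 746²) = 1870 Ω
∠Z = arctan(746/1720) = 23.5°

23.5°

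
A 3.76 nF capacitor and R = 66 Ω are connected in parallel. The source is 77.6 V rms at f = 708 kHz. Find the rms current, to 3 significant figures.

1.75 A

ω = 2πf = 4.448e+06 rad/s
X_C = 1/(ωC) = 59.8 Ω
Parallel: admittances add. Y = 1/R + jωC
Y = (0.0152 + j0.0167) S
|Y| = 0.0226 S → |Z| = 1/|Y| = 44.3 Ω, ∠Z = −∠Y = -47.8°
I = V/|Z| = 77.6/44.3 = 1.75 A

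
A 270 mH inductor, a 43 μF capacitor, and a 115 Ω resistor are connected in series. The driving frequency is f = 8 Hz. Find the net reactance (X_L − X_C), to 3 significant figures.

-449 Ω

ω = 2πf = 50.27 rad/s
X_L = ωL = 13.6 Ω
X_C = 1/(ωC) = 463 Ω
X = 13.6 − 463 = -449 Ω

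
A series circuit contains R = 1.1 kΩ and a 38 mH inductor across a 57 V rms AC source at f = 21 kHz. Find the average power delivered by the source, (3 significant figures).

136 mW

ω = 2πf = 131900 rad/s
X_L = ωL = 5010 Ω
Z = 1100 + j5010 Ω
|Z| = √(1100² + 5010²) = 5130 Ω
∠Z = arctan(5010/1100) = 77.6°
I = V/|Z| = 11.1 mA
P = VI cos φ = 57 × 0.0111 × cos(77.6°) = 136 mW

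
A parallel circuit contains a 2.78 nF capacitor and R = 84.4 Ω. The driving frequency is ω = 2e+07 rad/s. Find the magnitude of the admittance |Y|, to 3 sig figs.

56.8 mS

X_C = 1/(ωC) = 18.0 Ω
Parallel: admittances add. Y = 1/R + jωC
Y = (0.0118 + j0.0556) S
|Y| = 0.0568 S → |Z| = 1/|Y| = 17.6 Ω, ∠Z = −∠Y = -78.0°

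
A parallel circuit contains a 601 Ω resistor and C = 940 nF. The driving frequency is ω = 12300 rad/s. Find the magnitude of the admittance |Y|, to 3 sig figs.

X_C = 1/(ωC) = 86.5 Ω
Parallel: admittances add. Y = 1/R + jωC
Y = (0.00166 + j0.0116) S
|Y| = 0.0117 S → |Z| = 1/|Y| = 85.6 Ω, ∠Z = −∠Y = -81.8°

11.7 mS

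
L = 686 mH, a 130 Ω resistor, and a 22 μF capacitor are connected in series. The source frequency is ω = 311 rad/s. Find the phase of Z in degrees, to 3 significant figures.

X_L = ωL = 213 Ω
X_C = 1/(ωC) = 146 Ω
Net reactance X = X_L − X_C = 67.2 Ω
Z = 130 + j67.2 Ω
|Z| = √(130² + 67.2²) = 146 Ω
∠Z = arctan(67.2/130) = 27.3°

27.3°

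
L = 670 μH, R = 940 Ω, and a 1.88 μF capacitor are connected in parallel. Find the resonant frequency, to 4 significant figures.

4.484 kHz

ω₀ = 1/√(LC) = 1/√(0.00067 × 1.88e-06) = 28180 rad/s
f₀ = ω₀/(2π) = 4.484 kHz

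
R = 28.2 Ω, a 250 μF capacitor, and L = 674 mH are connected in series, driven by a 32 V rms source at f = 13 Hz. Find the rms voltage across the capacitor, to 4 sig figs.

ω = 2πf = 81.68 rad/s
X_L = ωL = 55.05 Ω
X_C = 1/(ωC) = 48.97 Ω
Net reactance X = X_L − X_C = 6.083 Ω
Z = 28.20 + j6.083 Ω
|Z| = √(28.20² + 6.083²) = 28.85 Ω
I = V/|Z| = 1.109 A
V_C = I·|Z_C| = 1.109 × 48.97 = 54.32 V

54.32 V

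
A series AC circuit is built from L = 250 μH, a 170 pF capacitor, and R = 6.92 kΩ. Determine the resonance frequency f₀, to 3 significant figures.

772 kHz

ω₀ = 1/√(LC) = 1/√(0.00025 × 1.7e-10) = 4.851e+06 rad/s
f₀ = ω₀/(2π) = 772 kHz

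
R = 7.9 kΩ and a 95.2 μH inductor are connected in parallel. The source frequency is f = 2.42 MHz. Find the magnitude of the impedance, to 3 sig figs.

1420 Ω

ω = 2πf = 1.521e+07 rad/s
X_L = ωL = 1450 Ω
Parallel: admittances add. Y = 1/R + 1/(jωL)
Y = (0.000127 − j0.000691) S
|Y| = 0.000702 S → |Z| = 1/|Y| = 1420 Ω, ∠Z = −∠Y = 79.6°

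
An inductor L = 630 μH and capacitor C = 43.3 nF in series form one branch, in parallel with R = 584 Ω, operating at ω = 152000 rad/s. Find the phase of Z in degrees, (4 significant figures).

X_L = ωL = 95.76 Ω
X_C = 1/(ωC) = 151.9 Ω
Branch 1: Z₁ = R = 584.0 Ω
Branch 2 (series LC): Z₂ = j(X_L − X_C) = −j56.18 Ω
Parallel: Z = Z₁Z₂/(Z₁+Z₂), |Z| = 55.92 Ω, ∠Z = -84.51°

-84.51°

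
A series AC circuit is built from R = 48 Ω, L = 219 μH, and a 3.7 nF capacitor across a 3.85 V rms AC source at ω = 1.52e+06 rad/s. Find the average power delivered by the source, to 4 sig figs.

X_L = ωL = 332.9 Ω
X_C = 1/(ωC) = 177.8 Ω
Net reactance X = X_L − X_C = 155.1 Ω
Z = 48.00 + j155.1 Ω
|Z| = √(48.00² + 155.1²) = 162.3 Ω
∠Z = arctan(155.1/48.00) = 72.80°
I = V/|Z| = 23.72 mA
P = VI cos φ = 3.85 × 0.02372 × cos(72.80°) = 27.00 mW

27.00 mW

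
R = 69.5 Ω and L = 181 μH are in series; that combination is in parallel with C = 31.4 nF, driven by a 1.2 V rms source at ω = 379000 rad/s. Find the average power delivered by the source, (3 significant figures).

10.5 mW

X_L = ωL = 68.6 Ω
X_C = 1/(ωC) = 84.0 Ω
Branch 1 (R+jX_L): Z₁ = 69.5 + j68.6 Ω, |Z₁| = 97.7 Ω
Branch 2 (−jX_C): Z₂ = −j84.0 Ω
Parallel: Z = Z₁Z₂/(Z₁+Z₂), |Z| = 115 Ω, ∠Z = -32.9°
I = V/|Z| = 10.4 mA
P = VI cos φ = 1.2 × 0.0104 × cos(-32.9°) = 10.5 mW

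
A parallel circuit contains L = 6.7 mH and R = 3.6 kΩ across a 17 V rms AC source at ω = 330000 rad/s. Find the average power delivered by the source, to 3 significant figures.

80.3 mW

X_L = ωL = 2210 Ω
Parallel: admittances add. Y = 1/R + 1/(jωL)
Y = (0.000278 − j0.000452) S
|Y| = 0.000531 S → |Z| = 1/|Y| = 1880 Ω, ∠Z = −∠Y = 58.4°
I = V/|Z| = 9.02 mA
P = VI cos φ = 17 × 0.00902 × cos(58.4°) = 80.3 mW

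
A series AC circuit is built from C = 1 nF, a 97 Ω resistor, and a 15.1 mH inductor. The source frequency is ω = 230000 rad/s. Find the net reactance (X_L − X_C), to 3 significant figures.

X_L = ωL = 3470 Ω
X_C = 1/(ωC) = 4350 Ω
X = 3470 − 4350 = -875 Ω

-875 Ω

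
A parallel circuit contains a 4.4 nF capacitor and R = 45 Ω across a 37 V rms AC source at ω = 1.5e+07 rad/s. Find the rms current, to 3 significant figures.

2.58 A

X_C = 1/(ωC) = 15.2 Ω
Parallel: admittances add. Y = 1/R + jωC
Y = (0.0222 + j0.0660) S
|Y| = 0.0696 S → |Z| = 1/|Y| = 14.4 Ω, ∠Z = −∠Y = -71.4°
I = V/|Z| = 37/14.4 = 2.58 A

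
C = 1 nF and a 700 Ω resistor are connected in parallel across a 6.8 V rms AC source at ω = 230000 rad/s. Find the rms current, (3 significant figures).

9.84 mA

X_C = 1/(ωC) = 4350 Ω
Parallel: admittances add. Y = 1/R + jωC
Y = (0.00143 + j0.000230) S
|Y| = 0.00145 S → |Z| = 1/|Y| = 691 Ω, ∠Z = −∠Y = -9.15°
I = V/|Z| = 6.8/691 = 9.84 mA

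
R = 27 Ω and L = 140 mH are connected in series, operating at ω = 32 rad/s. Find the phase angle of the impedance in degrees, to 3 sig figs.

X_L = ωL = 4.48 Ω
Z = 27.0 + j4.48 Ω
|Z| = √(27.0² + 4.48²) = 27.4 Ω
∠Z = arctan(4.48/27.0) = 9.42°

9.42°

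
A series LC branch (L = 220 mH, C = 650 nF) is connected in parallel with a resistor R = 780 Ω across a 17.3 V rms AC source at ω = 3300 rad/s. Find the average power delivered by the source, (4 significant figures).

383.7 mW

X_L = ωL = 726.0 Ω
X_C = 1/(ωC) = 466.2 Ω
Branch 1: Z₁ = R = 780.0 Ω
Branch 2 (series LC): Z₂ = j(X_L − X_C) = j259.8 Ω
Parallel: Z = Z₁Z₂/(Z₁+Z₂), |Z| = 246.5 Ω, ∠Z = 71.58°
I = V/|Z| = 70.19 mA
P = VI cos φ = 17.3 × 0.07019 × cos(71.58°) = 383.7 mW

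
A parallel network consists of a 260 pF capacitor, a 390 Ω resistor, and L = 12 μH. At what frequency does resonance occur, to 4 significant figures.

ω₀ = 1/√(LC) = 1/√(1.2e-05 × 2.6e-10) = 1.79e+07 rad/s
f₀ = ω₀/(2π) = 2.849 MHz

2.849 MHz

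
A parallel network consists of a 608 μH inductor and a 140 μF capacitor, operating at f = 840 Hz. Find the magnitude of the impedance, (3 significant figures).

2.34 Ω

ω = 2πf = 5278 rad/s
X_L = ωL = 3.21 Ω
X_C = 1/(ωC) = 1.35 Ω
Parallel: admittances add. Y = 1/(jωL) + jωC
Y = (0 + j0.427) S
|Y| = 0.427 S → |Z| = 1/|Y| = 2.34 Ω, ∠Z = −∠Y = -90.0°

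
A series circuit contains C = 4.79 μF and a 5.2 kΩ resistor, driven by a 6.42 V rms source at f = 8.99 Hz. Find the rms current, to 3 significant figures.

1.01 mA

ω = 2πf = 56.49 rad/s
X_C = 1/(ωC) = 3700 Ω
Z = 5200 − j3700 Ω
|Z| = √(5200² + 3700²) = 6380 Ω
I = V/|Z| = 6.42/6380 = 1.01 mA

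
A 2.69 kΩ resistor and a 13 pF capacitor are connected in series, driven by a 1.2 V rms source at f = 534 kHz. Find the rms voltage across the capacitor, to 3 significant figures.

1.19 V

ω = 2πf = 3.355e+06 rad/s
X_C = 1/(ωC) = 22900 Ω
Z = 2690 − j22900 Ω
|Z| = √(2690² + 22900²) = 23100 Ω
I = V/|Z| = 52.0 μA
V_C = I·|Z_C| = 5.2e-05 × 22900 = 1.19 V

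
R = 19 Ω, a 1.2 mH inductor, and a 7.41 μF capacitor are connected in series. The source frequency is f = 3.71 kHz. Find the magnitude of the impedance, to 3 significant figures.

ω = 2πf = 23310 rad/s
X_L = ωL = 28.0 Ω
X_C = 1/(ωC) = 5.79 Ω
Net reactance X = X_L − X_C = 22.2 Ω
Z = 19.0 + j22.2 Ω
|Z| = √(19.0² + 22.2²) = 29.2 Ω

29.2 Ω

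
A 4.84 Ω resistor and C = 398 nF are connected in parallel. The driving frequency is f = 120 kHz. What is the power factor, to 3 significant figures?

0.567

ω = 2πf = 754000 rad/s
X_C = 1/(ωC) = 3.33 Ω
Parallel: admittances add. Y = 1/R + jωC
Y = (0.207 + j0.300) S
|Y| = 0.364 S → |Z| = 1/|Y| = 2.74 Ω, ∠Z = −∠Y = -55.5°
cos φ = cos(-55.5°) = 0.567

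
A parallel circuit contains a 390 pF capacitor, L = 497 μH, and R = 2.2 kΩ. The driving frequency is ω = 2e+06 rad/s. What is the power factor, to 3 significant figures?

X_L = ωL = 994 Ω
X_C = 1/(ωC) = 1280 Ω
Parallel: admittances add. Y = 1/R + 1/(jωL) + jωC
Y = (0.000455 − j0.000226) S
|Y| = 0.000508 S → |Z| = 1/|Y| = 1970 Ω, ∠Z = −∠Y = 26.4°
cos φ = cos(26.4°) = 0.895

0.895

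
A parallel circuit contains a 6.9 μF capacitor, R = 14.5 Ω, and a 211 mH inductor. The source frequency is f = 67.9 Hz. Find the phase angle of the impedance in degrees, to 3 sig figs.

6.75°

ω = 2πf = 426.6 rad/s
X_L = ωL = 90.0 Ω
X_C = 1/(ωC) = 340 Ω
Parallel: admittances add. Y = 1/R + 1/(jωL) + jωC
Y = (0.0690 − j0.00817) S
|Y| = 0.0694 S → |Z| = 1/|Y| = 14.4 Ω, ∠Z = −∠Y = 6.75°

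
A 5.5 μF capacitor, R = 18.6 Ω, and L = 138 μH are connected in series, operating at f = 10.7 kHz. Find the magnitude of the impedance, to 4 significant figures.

19.73 Ω

ω = 2πf = 67230 rad/s
X_L = ωL = 9.278 Ω
X_C = 1/(ωC) = 2.704 Ω
Net reactance X = X_L − X_C = 6.573 Ω
Z = 18.60 + j6.573 Ω
|Z| = √(18.60² + 6.573²) = 19.73 Ω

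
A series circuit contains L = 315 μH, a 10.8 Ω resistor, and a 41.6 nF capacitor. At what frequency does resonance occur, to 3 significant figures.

ω₀ = 1/√(LC) = 1/√(0.000315 × 4.16e-08) = 276200 rad/s
f₀ = ω₀/(2π) = 44.0 kHz

44.0 kHz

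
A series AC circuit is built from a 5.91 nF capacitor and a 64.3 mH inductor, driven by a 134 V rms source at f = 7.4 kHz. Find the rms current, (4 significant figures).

206.3 mA

ω = 2πf = 46500 rad/s
X_L = ωL = 2990 Ω
X_C = 1/(ωC) = 3639 Ω
Net reactance X = X_L − X_C = -649.5 Ω
Z = − j649.5 Ω
|Z| = √(0² + 649.5²) = 649.5 Ω
I = V/|Z| = 134/649.5 = 206.3 mA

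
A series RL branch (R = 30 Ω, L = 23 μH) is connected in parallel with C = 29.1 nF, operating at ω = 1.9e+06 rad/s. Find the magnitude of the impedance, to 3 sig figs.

24.3 Ω

X_L = ωL = 43.7 Ω
X_C = 1/(ωC) = 18.1 Ω
Branch 1 (R+jX_L): Z₁ = 30.0 + j43.7 Ω, |Z₁| = 53.0 Ω
Branch 2 (−jX_C): Z₂ = −j18.1 Ω
Parallel: Z = Z₁Z₂/(Z₁+Z₂), |Z| = 24.3 Ω, ∠Z = -75.0°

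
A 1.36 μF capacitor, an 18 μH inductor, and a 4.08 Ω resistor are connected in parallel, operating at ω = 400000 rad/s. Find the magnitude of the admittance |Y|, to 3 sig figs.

X_L = ωL = 7.20 Ω
X_C = 1/(ωC) = 1.84 Ω
Parallel: admittances add. Y = 1/R + 1/(jωL) + jωC
Y = (0.245 + j0.405) S
|Y| = 0.473 S → |Z| = 1/|Y| = 2.11 Ω, ∠Z = −∠Y = -58.8°

473 mS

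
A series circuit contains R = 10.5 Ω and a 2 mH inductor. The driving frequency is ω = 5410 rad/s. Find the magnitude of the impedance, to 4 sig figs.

X_L = ωL = 10.82 Ω
Z = 10.50 + j10.82 Ω
|Z| = √(10.50² + 10.82²) = 15.08 Ω

15.08 Ω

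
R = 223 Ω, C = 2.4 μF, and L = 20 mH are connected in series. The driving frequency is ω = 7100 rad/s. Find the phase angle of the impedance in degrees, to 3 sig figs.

20.5°

X_L = ωL = 142 Ω
X_C = 1/(ωC) = 58.7 Ω
Net reactance X = X_L − X_C = 83.3 Ω
Z = 223 + j83.3 Ω
|Z| = √(223² + 83.3²) = 238 Ω
∠Z = arctan(83.3/223) = 20.5°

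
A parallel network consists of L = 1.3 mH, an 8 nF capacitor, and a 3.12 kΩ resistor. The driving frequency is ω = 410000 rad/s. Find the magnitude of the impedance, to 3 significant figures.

X_L = ωL = 533 Ω
X_C = 1/(ωC) = 305 Ω
Parallel: admittances add. Y = 1/R + 1/(jωL) + jωC
Y = (0.000321 + j0.00140) S
|Y| = 0.00144 S → |Z| = 1/|Y| = 694 Ω, ∠Z = −∠Y = -77.1°

694 Ω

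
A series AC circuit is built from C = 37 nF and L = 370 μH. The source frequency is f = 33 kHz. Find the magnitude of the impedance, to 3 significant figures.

53.6 Ω

ω = 2πf = 207300 rad/s
X_L = ωL = 76.7 Ω
X_C = 1/(ωC) = 130 Ω
Net reactance X = X_L − X_C = -53.6 Ω
Z = − j53.6 Ω
|Z| = √(0² + 53.6²) = 53.6 Ω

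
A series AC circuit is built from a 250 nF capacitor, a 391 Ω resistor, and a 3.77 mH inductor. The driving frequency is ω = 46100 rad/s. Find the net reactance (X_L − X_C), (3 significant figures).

X_L = ωL = 174 Ω
X_C = 1/(ωC) = 86.8 Ω
X = 174 − 86.8 = 87.0 Ω

87.0 Ω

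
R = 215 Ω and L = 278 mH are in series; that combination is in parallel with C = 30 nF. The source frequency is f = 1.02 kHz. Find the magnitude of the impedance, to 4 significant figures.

2724 Ω

ω = 2πf = 6409 rad/s
X_L = ωL = 1782 Ω
X_C = 1/(ωC) = 5201 Ω
Branch 1 (R+jX_L): Z₁ = 215.0 + j1782 Ω, |Z₁| = 1795 Ω
Branch 2 (−jX_C): Z₂ = −j5201 Ω
Parallel: Z = Z₁Z₂/(Z₁+Z₂), |Z| = 2724 Ω, ∠Z = 79.52°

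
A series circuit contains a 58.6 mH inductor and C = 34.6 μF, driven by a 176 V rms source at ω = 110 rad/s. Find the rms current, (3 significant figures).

687 mA

X_L = ωL = 6.45 Ω
X_C = 1/(ωC) = 263 Ω
Net reactance X = X_L − X_C = -256 Ω
Z = − j256 Ω
|Z| = √(0² + 256²) = 256 Ω
I = V/|Z| = 176/256 = 687 mA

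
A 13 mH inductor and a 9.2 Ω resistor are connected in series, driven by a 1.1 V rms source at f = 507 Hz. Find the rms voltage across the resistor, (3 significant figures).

ω = 2πf = 3186 rad/s
X_L = ωL = 41.4 Ω
Z = 9.20 + j41.4 Ω
|Z| = √(9.20² + 41.4²) = 42.4 Ω
I = V/|Z| = 25.9 mA
V_R = I·|Z_R| = 0.0259 × 9.20 = 0.239 V

0.239 V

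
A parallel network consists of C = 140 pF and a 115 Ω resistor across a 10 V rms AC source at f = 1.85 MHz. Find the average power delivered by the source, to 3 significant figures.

ω = 2πf = 1.162e+07 rad/s
X_C = 1/(ωC) = 614 Ω
Parallel: admittances add. Y = 1/R + jωC
Y = (0.00870 + j0.00163) S
|Y| = 0.00885 S → |Z| = 1/|Y| = 113 Ω, ∠Z = −∠Y = -10.6°
I = V/|Z| = 88.5 mA
P = VI cos φ = 10 × 0.0885 × cos(-10.6°) = 870 mW

870 mW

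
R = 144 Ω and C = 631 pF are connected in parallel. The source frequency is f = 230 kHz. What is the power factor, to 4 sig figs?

ω = 2πf = 1.445e+06 rad/s
X_C = 1/(ωC) = 1097 Ω
Parallel: admittances add. Y = 1/R + jωC
Y = (0.006944 + j0.0009119) S
|Y| = 0.007004 S → |Z| = 1/|Y| = 142.8 Ω, ∠Z = −∠Y = -7.481°
cos φ = cos(-7.481°) = 0.9915

0.9915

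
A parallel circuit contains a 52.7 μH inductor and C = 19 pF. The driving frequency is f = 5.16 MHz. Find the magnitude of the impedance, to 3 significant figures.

ω = 2πf = 3.242e+07 rad/s
X_L = ωL = 1710 Ω
X_C = 1/(ωC) = 1620 Ω
Parallel: admittances add. Y = 1/(jωL) + jωC
Y = (0 + j3.07e-05) S
|Y| = 3.07e-05 S → |Z| = 1/|Y| = 32500 Ω, ∠Z = −∠Y = -90.0°

32500 Ω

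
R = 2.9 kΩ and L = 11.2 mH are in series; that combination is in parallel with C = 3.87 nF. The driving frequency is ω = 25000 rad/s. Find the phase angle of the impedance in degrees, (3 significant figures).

X_L = ωL = 280 Ω
X_C = 1/(ωC) = 10300 Ω
Branch 1 (R+jX_L): Z₁ = 2900 + j280 Ω, |Z₁| = 2910 Ω
Branch 2 (−jX_C): Z₂ = −j10300 Ω
Parallel: Z = Z₁Z₂/(Z₁+Z₂), |Z| = 2880 Ω, ∠Z = -10.6°

-10.6°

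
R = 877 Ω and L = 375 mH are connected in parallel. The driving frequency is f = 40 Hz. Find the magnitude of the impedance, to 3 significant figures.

93.7 Ω

ω = 2πf = 251.3 rad/s
X_L = ωL = 94.2 Ω
Parallel: admittances add. Y = 1/R + 1/(jωL)
Y = (0.00114 − j0.0106) S
|Y| = 0.0107 S → |Z| = 1/|Y| = 93.7 Ω, ∠Z = −∠Y = 83.9°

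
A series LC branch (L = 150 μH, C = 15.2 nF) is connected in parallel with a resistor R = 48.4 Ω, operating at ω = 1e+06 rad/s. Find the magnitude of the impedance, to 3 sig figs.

42.0 Ω

X_L = ωL = 150 Ω
X_C = 1/(ωC) = 65.8 Ω
Branch 1: Z₁ = R = 48.4 Ω
Branch 2 (series LC): Z₂ = j(X_L − X_C) = j84.2 Ω
Parallel: Z = Z₁Z₂/(Z₁+Z₂), |Z| = 42.0 Ω, ∠Z = 29.9°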